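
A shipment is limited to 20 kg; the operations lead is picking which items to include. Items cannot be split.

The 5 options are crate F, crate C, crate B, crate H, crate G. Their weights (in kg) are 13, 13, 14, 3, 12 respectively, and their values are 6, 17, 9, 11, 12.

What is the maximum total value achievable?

28

crate B + crate H: weight 14 + 3 = 17 ≤ 20, value 9 + 11 = 20.
crate C + crate H: weight 13 + 3 = 16 ≤ 20, value 17 + 11 = 28.
crate H + crate G: weight 3 + 12 = 15 ≤ 20, value 11 + 12 = 23.
Best is crate C and crate H with total value 28.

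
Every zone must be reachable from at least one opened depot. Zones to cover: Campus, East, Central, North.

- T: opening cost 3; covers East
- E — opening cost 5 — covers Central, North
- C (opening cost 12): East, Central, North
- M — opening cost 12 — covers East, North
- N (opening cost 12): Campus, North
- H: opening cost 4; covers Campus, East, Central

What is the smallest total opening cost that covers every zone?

Choose E and H: together they cover Campus, East, Central, North — every zone.
Total opening cost: 5 + 4 = 9.
No cover costs less than 9.

9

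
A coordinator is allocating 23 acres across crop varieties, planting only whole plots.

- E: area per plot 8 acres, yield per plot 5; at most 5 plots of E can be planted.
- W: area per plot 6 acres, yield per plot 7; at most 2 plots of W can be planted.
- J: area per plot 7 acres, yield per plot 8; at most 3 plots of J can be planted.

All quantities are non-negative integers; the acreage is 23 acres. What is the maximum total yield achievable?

This is a bounded integer knapsack.
W has the best ratio (7/6); taking only W gives at most 2×7 = 14 (stopped by the supply cap of 2).
Mixing does better — 3×J: area 21 ≤ 23, yield 3·8 = 24.

24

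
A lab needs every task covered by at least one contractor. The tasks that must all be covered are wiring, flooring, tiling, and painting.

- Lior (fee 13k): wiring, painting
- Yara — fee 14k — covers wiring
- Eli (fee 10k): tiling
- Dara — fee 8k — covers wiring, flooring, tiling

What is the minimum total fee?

This is an integer covering problem.
Choose Lior and Dara: together they cover wiring, flooring, tiling, painting — every task.
Total fee: 13 + 8 = 21.
No cover costs less than 21.

21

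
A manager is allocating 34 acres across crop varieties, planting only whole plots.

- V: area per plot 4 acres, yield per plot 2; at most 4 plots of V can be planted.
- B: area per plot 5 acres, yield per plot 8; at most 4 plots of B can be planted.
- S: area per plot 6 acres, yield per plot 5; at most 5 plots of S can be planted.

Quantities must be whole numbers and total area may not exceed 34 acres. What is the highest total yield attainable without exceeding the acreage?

Take 4×B and 2×S: area 32 ≤ 34, yield 4·8 + 2·5 = 42.
B has the best ratio (8/5) and is taken to its limit of 4; remaining capacity is filled optimally with the others.

42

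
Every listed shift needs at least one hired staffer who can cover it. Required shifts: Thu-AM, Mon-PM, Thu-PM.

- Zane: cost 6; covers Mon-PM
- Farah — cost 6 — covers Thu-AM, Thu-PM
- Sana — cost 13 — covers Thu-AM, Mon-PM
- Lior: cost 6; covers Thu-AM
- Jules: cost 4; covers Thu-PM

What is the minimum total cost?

Choose Zane and Farah: together they cover Thu-AM, Mon-PM, Thu-PM — every shift.
Total cost: 6 + 6 = 12.
No cover costs less than 12.

12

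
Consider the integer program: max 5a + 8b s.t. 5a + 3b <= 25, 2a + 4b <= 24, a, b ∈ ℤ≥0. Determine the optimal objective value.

(a,b)=(2,5): 5·2+3·5=25≤25, 2·2+4·5=24≤24, objective 50.
(a,b)=(1,5): 5·1+3·5=20≤25, 2·1+4·5=22≤24, objective 45.
Maximum is 50 at (a,b)=(2,5).

50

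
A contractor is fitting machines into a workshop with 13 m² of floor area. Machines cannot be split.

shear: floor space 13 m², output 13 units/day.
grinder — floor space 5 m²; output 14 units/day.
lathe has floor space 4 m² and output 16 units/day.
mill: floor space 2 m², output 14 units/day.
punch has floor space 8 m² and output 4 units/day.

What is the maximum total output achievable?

44

Take grinder, lathe, and mill: floor space 5 + 4 + 2 = 11 ≤ 13, output 14 + 16 + 14 = 44.
No other feasible combination does better.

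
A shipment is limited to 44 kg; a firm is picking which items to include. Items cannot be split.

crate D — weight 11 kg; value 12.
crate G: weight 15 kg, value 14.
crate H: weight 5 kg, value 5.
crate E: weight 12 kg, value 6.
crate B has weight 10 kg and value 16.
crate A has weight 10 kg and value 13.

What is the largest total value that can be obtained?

48

Allowing fractional choices, the relaxed optimum would be about 53.5, but items are indivisible.
crate D + crate G + crate H + crate B: weight 11 + 15 + 5 + 10 = 41 ≤ 44, value 12 + 14 + 5 + 16 = 47.
crate G + crate H + crate B + crate A: weight 15 + 5 + 10 + 10 = 40 ≤ 44, value 14 + 5 + 16 + 13 = 48.
crate D + crate E + crate B + crate A: weight 11 + 12 + 10 + 10 = 43 ≤ 44, value 12 + 6 + 16 + 13 = 47.
Best is crate G, crate H, crate B, and crate A with total value 48.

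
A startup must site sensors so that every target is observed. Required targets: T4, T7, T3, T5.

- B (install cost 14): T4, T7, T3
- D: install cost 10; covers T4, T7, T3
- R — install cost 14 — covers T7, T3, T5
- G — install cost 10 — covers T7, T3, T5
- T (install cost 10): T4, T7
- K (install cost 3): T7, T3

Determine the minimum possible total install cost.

20

The greedy cost-per-new-target heuristic would pick K, D, and G for 23, but a cheaper cover exists.
Choose D and G: together they cover T4, T7, T3, T5 — every target.
Total install cost: 10 + 10 = 20.
No cover costs less than 20.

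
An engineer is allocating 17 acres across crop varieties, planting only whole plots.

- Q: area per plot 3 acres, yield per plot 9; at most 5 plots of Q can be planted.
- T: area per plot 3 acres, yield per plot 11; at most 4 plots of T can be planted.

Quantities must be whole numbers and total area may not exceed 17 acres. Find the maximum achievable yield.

This is a bounded integer knapsack.
2×Q and 3×T: area 15 ≤ 17, yield 2·9 + 3·11 = 51.
1×Q and 4×T: area 15 ≤ 17, yield 1·9 + 4·11 = 53.
Best is 53.

53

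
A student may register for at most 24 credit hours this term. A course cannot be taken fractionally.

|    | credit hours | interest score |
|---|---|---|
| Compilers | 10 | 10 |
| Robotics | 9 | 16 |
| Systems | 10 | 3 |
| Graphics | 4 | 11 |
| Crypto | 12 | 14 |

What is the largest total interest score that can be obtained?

Robotics + Crypto: credit hours 9 + 12 = 21 ≤ 24, interest score 16 + 14 = 30.
Compilers + Robotics + Graphics: credit hours 10 + 9 + 4 = 23 ≤ 24, interest score 10 + 16 + 11 = 37.
Robotics + Systems + Graphics: credit hours 9 + 10 + 4 = 23 ≤ 24, interest score 16 + 3 + 11 = 30.
Best is Compilers, Robotics, and Graphics with total interest score 37.

37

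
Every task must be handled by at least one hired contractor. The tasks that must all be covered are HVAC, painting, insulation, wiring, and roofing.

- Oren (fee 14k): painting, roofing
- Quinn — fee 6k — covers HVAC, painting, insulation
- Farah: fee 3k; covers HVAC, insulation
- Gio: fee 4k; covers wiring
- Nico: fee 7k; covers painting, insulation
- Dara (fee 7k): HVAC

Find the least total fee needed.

This is a weighted set-cover instance.
Choose Oren, Farah, and Gio: together they cover HVAC, painting, insulation, wiring, roofing — every task.
Total fee: 14 + 3 + 4 = 21.

21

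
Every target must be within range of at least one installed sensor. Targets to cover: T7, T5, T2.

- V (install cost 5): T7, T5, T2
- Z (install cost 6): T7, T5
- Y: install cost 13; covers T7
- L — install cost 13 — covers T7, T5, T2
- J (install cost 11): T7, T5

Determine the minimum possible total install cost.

V alone covers T7, T5, T2 — every target.
Total install cost: 5.
No cover costs less than 5.

5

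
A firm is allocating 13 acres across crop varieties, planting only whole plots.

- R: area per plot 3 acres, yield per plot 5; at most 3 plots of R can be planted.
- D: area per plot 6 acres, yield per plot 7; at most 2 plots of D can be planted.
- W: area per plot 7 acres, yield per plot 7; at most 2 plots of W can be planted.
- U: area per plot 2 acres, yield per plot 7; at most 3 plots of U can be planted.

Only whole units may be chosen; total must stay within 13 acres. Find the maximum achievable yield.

31

U has the best ratio (7/2); taking only U gives at most 3×7 = 21 (stopped by the supply cap of 3).
Mixing does better — 2×R and 3×U: area 12 ≤ 13, yield 2·5 + 3·7 = 31.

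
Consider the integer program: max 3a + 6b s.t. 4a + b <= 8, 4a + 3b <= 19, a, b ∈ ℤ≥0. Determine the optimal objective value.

36

Relaxing integrality, the LP optimum is 38.00 at (a,b) = (0, 6.33), which is not an integer point.
(a,b)=(0,6): 4·0+1·6=6≤8, 4·0+3·6=18≤19, objective 36.
(a,b)=(0,5): 4·0+1·5=5≤8, 4·0+3·5=15≤19, objective 30.
No feasible integer point exceeds 36.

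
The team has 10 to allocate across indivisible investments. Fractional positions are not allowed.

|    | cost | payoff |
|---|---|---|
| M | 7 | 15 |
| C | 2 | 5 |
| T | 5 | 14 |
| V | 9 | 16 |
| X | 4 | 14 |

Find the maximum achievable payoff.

28

Take T and X: cost 5 + 4 = 9 ≤ 10, payoff 14 + 14 = 28.
No other feasible combination does better.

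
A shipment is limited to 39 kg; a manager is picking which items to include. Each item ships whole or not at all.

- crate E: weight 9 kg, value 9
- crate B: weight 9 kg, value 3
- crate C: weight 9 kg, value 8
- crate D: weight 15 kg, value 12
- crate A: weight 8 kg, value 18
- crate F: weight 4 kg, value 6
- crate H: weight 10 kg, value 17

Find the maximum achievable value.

53

crate E + crate C + crate A + crate H: weight 9 + 9 + 8 + 10 = 36 ≤ 39, value 9 + 8 + 18 + 17 = 52.
crate D + crate A + crate F + crate H: weight 15 + 8 + 4 + 10 = 37 ≤ 39, value 12 + 18 + 6 + 17 = 53.
crate E + crate A + crate F + crate H: weight 9 + 8 + 4 + 10 = 31 ≤ 39, value 9 + 18 + 6 + 17 = 50.
Best is crate D, crate A, crate F, and crate H with total value 53.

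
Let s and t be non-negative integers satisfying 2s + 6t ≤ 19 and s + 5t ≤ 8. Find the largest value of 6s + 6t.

48

(s,t)=(8,0): 2·8+6·0=16≤19, 1·8+5·0=8≤8, objective 48.
(s,t)=(7,0): 2·7+6·0=14≤19, 1·7+5·0=7≤8, objective 42.
No feasible integer point exceeds 48.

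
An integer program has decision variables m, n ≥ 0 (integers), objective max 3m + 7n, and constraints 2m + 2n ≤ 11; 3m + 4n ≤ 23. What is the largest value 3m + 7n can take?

35

The continuous relaxation peaks at (0, 5.5) with value 38.50; rounding to a feasible lattice point costs some objective.
(m,n)=(0,5): 2·0+2·5=10≤11, 3·0+4·5=20≤23, objective 35.
(m,n)=(1,4): 2·1+2·4=10≤11, 3·1+4·4=19≤23, objective 31.
(m,n)=(0,4): 2·0+2·4=8≤11, 3·0+4·4=16≤23, objective 28.
The best lattice point is (0,5), giving 35.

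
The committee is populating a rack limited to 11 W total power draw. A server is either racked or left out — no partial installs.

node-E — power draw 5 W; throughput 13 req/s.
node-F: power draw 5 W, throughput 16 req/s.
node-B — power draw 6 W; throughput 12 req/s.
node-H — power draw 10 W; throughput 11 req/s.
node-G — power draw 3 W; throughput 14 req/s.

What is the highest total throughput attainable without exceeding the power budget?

This is a 0-1 knapsack instance.
node-F + node-B: power draw 5 + 6 = 11 ≤ 11, throughput 16 + 12 = 28.
node-F + node-G: power draw 5 + 3 = 8 ≤ 11, throughput 16 + 14 = 30.
node-E + node-F: power draw 5 + 5 = 10 ≤ 11, throughput 13 + 16 = 29.
Best is node-F and node-G with total throughput 30.

30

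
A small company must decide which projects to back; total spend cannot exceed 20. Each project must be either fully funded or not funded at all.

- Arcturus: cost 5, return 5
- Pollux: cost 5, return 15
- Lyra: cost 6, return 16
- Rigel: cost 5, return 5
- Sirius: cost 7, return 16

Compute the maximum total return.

This is a 0-1 knapsack instance.
Pollux + Lyra + Sirius: cost 5 + 6 + 7 = 18 ≤ 20, return 15 + 16 + 16 = 47.
Arcturus + Lyra + Sirius: cost 5 + 6 + 7 = 18 ≤ 20, return 5 + 16 + 16 = 37.
Lyra + Rigel + Sirius: cost 6 + 5 + 7 = 18 ≤ 20, return 16 + 5 + 16 = 37.
Best is Pollux, Lyra, and Sirius with total return 47.

47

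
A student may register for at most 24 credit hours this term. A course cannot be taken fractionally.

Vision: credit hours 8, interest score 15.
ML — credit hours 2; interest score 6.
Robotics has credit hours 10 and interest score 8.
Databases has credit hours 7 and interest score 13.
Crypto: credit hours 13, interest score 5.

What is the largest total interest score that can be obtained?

Allowing fractional choices, the relaxed optimum would be about 39.6, but courses are indivisible.
Vision + ML + Databases: credit hours 8 + 2 + 7 = 17 ≤ 24, interest score 15 + 6 + 13 = 34.
Vision + ML + Robotics: credit hours 8 + 2 + 10 = 20 ≤ 24, interest score 15 + 6 + 8 = 29.
Vision + Databases: credit hours 8 + 7 = 15 ≤ 24, interest score 15 + 13 = 28.
Best is Vision, ML, and Databases with total interest score 34.

34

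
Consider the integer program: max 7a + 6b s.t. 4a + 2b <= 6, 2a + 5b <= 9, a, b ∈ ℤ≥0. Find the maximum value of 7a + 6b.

13

Relaxing integrality, the LP optimum is 14.25 at (a,b) = (0.75, 1.5), which is not an integer point.
(a,b)=(1,1): 4·1+2·1=6≤6, 2·1+5·1=7≤9, objective 13.
(a,b)=(1,0): 4·1+2·0=4≤6, 2·1+5·0=2≤9, objective 7.
(a,b)=(0,1): 4·0+2·1=2≤6, 2·0+5·1=5≤9, objective 6.
No feasible integer point exceeds 13.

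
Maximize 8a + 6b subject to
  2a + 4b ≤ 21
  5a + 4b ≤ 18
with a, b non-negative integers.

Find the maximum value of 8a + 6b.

Relaxing integrality, the LP optimum is 28.80 at (a,b) = (3.6, 0), which is not an integer point.
(a,b)=(2,2) is feasible, giving 28.
(a,b)=(1,3) is feasible, giving 26.
(a,b)=(3,0) is feasible, giving 24.
The best lattice point is (2,2), giving 28.

28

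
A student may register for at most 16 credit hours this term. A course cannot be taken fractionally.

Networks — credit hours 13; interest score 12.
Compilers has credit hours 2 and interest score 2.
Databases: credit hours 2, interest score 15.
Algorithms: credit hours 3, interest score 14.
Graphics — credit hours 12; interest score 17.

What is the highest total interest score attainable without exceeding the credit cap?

34

Take Compilers, Databases, and Graphics: credit hours 2 + 2 + 12 = 16 ≤ 16, interest score 2 + 15 + 17 = 34.
No other feasible combination does better.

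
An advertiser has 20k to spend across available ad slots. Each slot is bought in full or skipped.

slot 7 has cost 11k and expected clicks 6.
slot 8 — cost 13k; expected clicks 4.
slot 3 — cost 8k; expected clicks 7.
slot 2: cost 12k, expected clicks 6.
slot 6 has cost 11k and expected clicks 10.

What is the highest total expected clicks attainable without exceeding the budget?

17

Treat it as a binary knapsack problem.
Allowing fractional choices, the relaxed optimum would be about 17.5, but ad slots are indivisible.
slot 7 + slot 3: cost 11 + 8 = 19 ≤ 20, expected clicks 6 + 7 = 13.
slot 3 + slot 6: cost 8 + 11 = 19 ≤ 20, expected clicks 7 + 10 = 17.
Best is slot 3 and slot 6 with total expected clicks 17.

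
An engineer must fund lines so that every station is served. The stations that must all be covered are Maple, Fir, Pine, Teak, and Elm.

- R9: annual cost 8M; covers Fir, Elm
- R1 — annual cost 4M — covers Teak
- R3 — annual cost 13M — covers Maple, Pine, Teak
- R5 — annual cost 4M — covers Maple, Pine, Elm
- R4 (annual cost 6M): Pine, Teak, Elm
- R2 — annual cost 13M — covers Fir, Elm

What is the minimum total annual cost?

Choose R9, R1, and R5: together they cover Maple, Fir, Pine, Teak, Elm — every station.
Total annual cost: 8 + 4 + 4 = 16.
No cover costs less than 16.

16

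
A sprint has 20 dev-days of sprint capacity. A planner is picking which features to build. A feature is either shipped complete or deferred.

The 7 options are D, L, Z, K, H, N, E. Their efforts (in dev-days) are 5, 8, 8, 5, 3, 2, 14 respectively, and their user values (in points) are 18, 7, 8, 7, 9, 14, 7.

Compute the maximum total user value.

49

This is an integer program with binary decision variables.
D + L + H + N: effort 5 + 8 + 3 + 2 = 18 ≤ 20, user value 18 + 7 + 9 + 14 = 48.
D + Z + H + N: effort 5 + 8 + 3 + 2 = 18 ≤ 20, user value 18 + 8 + 9 + 14 = 49.
D + K + H + N: effort 5 + 5 + 3 + 2 = 15 ≤ 20, user value 18 + 7 + 9 + 14 = 48.
Best is D, Z, H, and N with total user value 49.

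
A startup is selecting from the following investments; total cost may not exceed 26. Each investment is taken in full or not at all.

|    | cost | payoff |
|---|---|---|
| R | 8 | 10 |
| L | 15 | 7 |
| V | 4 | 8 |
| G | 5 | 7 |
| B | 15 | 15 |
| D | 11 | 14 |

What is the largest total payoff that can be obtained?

Allowing fractional choices, the relaxed optimum would be about 36.5, but investments are indivisible.
R + G + D: cost 8 + 5 + 11 = 24 ≤ 26, payoff 10 + 7 + 14 = 31.
R + V + D: cost 8 + 4 + 11 = 23 ≤ 26, payoff 10 + 8 + 14 = 32.
Best is R, V, and D with total payoff 32.

32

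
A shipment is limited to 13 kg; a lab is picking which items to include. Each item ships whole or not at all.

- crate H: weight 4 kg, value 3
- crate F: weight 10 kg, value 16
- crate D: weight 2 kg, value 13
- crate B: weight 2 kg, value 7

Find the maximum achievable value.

29

Allowing fractional choices, the relaxed optimum would be about 34.4, but items are indivisible.
crate F + crate D: weight 10 + 2 = 12 ≤ 13, value 16 + 13 = 29.
crate H + crate D + crate B: weight 4 + 2 + 2 = 8 ≤ 13, value 3 + 13 + 7 = 23.
Best is crate F and crate D with total value 29.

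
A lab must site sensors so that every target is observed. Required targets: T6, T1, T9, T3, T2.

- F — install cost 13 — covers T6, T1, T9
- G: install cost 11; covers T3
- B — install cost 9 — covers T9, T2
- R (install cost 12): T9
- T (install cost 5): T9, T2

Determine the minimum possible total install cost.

Choose F, G, and T: together they cover T6, T1, T9, T3, T2 — every target.
Total install cost: 13 + 11 + 5 = 29.
No cover costs less than 29.

29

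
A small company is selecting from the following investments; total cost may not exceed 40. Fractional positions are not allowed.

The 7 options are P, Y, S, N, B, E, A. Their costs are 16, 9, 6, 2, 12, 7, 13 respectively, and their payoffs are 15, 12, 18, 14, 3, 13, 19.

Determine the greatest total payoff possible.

76

This is an integer program with binary decision variables.
Allowing fractional choices, the relaxed optimum would be about 78.8, but investments are indivisible.
Y + S + N + E + A: cost 9 + 6 + 2 + 7 + 13 = 37 ≤ 40, payoff 12 + 18 + 14 + 13 + 19 = 76.
P + Y + S + N + E: cost 16 + 9 + 6 + 2 + 7 = 40 ≤ 40, payoff 15 + 12 + 18 + 14 + 13 = 72.
S + N + B + E + A: cost 6 + 2 + 12 + 7 + 13 = 40 ≤ 40, payoff 18 + 14 + 3 + 13 + 19 = 67.
Best is Y, S, N, E, and A with total payoff 76.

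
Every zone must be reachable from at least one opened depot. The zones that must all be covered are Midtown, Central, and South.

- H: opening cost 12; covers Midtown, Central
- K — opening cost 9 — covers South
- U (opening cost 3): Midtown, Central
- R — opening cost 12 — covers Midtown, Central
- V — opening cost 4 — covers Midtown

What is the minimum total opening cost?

12

Choose K and U: together they cover Midtown, Central, South — every zone.
Total opening cost: 9 + 3 = 12.
No cover costs less than 12.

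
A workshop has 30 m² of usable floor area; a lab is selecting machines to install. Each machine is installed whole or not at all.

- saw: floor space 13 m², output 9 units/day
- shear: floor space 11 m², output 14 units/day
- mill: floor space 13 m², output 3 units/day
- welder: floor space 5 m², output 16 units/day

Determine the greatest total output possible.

39

Treat it as a binary knapsack problem.
Take saw, shear, and welder: floor space 13 + 11 + 5 = 29 ≤ 30, output 9 + 14 + 16 = 39.
No other feasible combination does better.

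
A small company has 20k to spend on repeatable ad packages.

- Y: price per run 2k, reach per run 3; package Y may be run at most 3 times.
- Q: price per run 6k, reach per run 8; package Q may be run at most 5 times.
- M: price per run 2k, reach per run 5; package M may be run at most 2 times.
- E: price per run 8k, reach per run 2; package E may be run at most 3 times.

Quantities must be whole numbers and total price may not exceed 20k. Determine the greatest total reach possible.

32

M has the best ratio (5/2); taking only M gives at most 2×5 = 10 (stopped by the supply cap of 2).
Mixing does better — 2×Y, 2×Q, and 2×M: price 20 ≤ 20, reach 2·3 + 2·8 + 2·5 = 32.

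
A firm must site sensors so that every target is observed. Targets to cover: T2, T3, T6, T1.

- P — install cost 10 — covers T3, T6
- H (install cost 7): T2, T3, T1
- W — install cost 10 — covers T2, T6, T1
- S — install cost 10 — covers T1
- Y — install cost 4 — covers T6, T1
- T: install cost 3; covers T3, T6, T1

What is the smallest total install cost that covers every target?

10

This is a weighted set-cover instance.
Choose H and T: together they cover T2, T3, T6, T1 — every target.
Total install cost: 7 + 3 = 10.
No cover costs less than 10.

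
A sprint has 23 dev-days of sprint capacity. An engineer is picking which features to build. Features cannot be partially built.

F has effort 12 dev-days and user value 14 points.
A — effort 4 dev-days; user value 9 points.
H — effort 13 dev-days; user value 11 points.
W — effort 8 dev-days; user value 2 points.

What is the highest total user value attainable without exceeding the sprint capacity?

Allowing fractional choices, the relaxed optimum would be about 28.9, but features are indivisible.
A + H: effort 4 + 13 = 17 ≤ 23, user value 9 + 11 = 20.
F + W: effort 12 + 8 = 20 ≤ 23, user value 14 + 2 = 16.
F + A: effort 12 + 4 = 16 ≤ 23, user value 14 + 9 = 23.
Best is F and A with total user value 23.

23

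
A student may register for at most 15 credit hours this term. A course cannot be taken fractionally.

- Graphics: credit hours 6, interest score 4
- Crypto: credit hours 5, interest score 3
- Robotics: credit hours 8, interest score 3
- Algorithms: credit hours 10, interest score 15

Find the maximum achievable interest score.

18

Allowing fractional choices, the relaxed optimum would be about 18.3, but courses are indivisible.
Crypto + Algorithms: credit hours 5 + 10 = 15 ≤ 15, interest score 3 + 15 = 18.
Graphics + Crypto: credit hours 6 + 5 = 11 ≤ 15, interest score 4 + 3 = 7.
Algorithms: credit hours 10 ≤ 15, interest score 15.
Best is Crypto and Algorithms with total interest score 18.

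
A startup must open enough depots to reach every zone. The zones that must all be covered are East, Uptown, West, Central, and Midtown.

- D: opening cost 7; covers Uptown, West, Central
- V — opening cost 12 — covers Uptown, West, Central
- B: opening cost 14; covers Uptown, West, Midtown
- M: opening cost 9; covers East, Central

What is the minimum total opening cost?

23

Choose B and M: together they cover East, Uptown, West, Central, Midtown — every zone.
Total opening cost: 14 + 9 = 23.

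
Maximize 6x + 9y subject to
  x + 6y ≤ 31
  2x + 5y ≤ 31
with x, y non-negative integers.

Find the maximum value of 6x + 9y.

90

(x,y)=(15,0): 1·15+6·0=15≤31, 2·15+5·0=30≤31, objective 90.
(x,y)=(14,0): 1·14+6·0=14≤31, 2·14+5·0=28≤31, objective 84.
No feasible integer point exceeds 90.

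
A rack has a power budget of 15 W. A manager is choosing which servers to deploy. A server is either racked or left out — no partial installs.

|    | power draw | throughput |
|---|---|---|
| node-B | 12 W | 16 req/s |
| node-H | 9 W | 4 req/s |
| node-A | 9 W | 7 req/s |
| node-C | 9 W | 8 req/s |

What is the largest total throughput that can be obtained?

16

Take node-B: power draw 12 ≤ 15, throughput 16.
No other feasible combination does better.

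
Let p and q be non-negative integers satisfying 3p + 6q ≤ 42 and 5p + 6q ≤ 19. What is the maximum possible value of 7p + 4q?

The continuous relaxation peaks at (3.8, 0) with value 26.60; rounding to a feasible lattice point costs some objective.
(p,q)=(3,0): 3·3+6·0=9≤42, 5·3+6·0=15≤19, objective 21.
(p,q)=(2,1): 3·2+6·1=12≤42, 5·2+6·1=16≤19, objective 18.
(p,q)=(2,0): 3·2+6·0=6≤42, 5·2+6·0=10≤19, objective 14.
No feasible integer point exceeds 21.

21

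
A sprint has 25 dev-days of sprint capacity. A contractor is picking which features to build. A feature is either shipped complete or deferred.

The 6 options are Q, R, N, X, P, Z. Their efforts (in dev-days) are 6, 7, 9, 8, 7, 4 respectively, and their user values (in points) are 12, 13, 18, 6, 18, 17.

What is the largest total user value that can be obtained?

Allowing fractional choices, the relaxed optimum would be about 63.0, but features are indivisible.
Q + X + P + Z: effort 6 + 8 + 7 + 4 = 25 ≤ 25, user value 12 + 6 + 18 + 17 = 53.
Q + R + P + Z: effort 6 + 7 + 7 + 4 = 24 ≤ 25, user value 12 + 13 + 18 + 17 = 60.
N + P + Z: effort 9 + 7 + 4 = 20 ≤ 25, user value 18 + 18 + 17 = 53.
Best is Q, R, P, and Z with total user value 60.

60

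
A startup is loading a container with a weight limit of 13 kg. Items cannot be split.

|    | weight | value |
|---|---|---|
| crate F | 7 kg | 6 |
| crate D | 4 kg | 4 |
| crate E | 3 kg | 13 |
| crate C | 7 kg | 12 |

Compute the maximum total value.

crate D + crate E: weight 4 + 3 = 7 ≤ 13, value 4 + 13 = 17.
crate E + crate C: weight 3 + 7 = 10 ≤ 13, value 13 + 12 = 25.
crate F + crate E: weight 7 + 3 = 10 ≤ 13, value 6 + 13 = 19.
Best is crate E and crate C with total value 25.

25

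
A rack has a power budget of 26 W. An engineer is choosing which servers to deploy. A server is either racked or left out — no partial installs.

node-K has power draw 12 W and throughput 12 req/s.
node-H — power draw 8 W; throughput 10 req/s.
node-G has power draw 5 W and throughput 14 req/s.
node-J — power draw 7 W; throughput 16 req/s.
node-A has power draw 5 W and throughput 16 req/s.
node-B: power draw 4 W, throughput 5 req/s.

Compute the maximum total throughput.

This is an integer program with binary decision variables.
Allowing fractional choices, the relaxed optimum would be about 57.2, but servers are indivisible.
node-G + node-J + node-A + node-B: power draw 5 + 7 + 5 + 4 = 21 ≤ 26, throughput 14 + 16 + 16 + 5 = 51.
node-H + node-G + node-J + node-A: power draw 8 + 5 + 7 + 5 = 25 ≤ 26, throughput 10 + 14 + 16 + 16 = 56.
Best is node-H, node-G, node-J, and node-A with total throughput 56.

56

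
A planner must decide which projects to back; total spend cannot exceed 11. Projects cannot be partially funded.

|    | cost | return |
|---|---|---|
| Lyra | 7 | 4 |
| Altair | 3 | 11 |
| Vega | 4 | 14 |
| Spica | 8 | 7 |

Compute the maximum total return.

25

Allowing fractional choices, the relaxed optimum would be about 28.5, but projects are indivisible.
Altair + Vega: cost 3 + 4 = 7 ≤ 11, return 11 + 14 = 25.
Lyra + Vega: cost 7 + 4 = 11 ≤ 11, return 4 + 14 = 18.
Altair + Spica: cost 3 + 8 = 11 ≤ 11, return 11 + 7 = 18.
Best is Altair and Vega with total return 25.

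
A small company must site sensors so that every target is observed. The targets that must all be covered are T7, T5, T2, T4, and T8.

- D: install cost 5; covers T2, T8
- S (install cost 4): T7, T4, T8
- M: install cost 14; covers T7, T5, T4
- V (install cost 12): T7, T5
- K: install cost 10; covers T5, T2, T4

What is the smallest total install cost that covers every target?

14

The greedy cost-per-new-target heuristic would pick S, D, and K for 19, but a cheaper cover exists.
Choose S and K: together they cover T7, T5, T2, T4, T8 — every target.
Total install cost: 4 + 10 = 14.
No cover costs less than 14.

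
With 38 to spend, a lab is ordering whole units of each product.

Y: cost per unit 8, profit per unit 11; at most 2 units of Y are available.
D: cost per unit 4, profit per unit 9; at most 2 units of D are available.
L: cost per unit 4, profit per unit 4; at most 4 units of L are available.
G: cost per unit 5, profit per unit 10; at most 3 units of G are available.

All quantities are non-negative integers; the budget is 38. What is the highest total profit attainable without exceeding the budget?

D has the best ratio (9/4); taking only D gives at most 2×9 = 18 (stopped by the supply cap of 2).
Mixing does better — 2×Y, 2×D, 1×L, and 2×G: cost 38 ≤ 38, profit 2·11 + 2·9 + 1·4 + 2·10 = 64.

64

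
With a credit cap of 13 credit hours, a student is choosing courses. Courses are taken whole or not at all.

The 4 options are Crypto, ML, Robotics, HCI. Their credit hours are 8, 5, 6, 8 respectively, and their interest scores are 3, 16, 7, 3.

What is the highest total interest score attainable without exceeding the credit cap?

This is a 0-1 knapsack instance.
Allowing fractional choices, the relaxed optimum would be about 23.8, but courses are indivisible.
ML + HCI: credit hours 5 + 8 = 13 ≤ 13, interest score 16 + 3 = 19.
Crypto + ML: credit hours 8 + 5 = 13 ≤ 13, interest score 3 + 16 = 19.
ML + Robotics: credit hours 5 + 6 = 11 ≤ 13, interest score 16 + 7 = 23.
Best is ML and Robotics with total interest score 23.

23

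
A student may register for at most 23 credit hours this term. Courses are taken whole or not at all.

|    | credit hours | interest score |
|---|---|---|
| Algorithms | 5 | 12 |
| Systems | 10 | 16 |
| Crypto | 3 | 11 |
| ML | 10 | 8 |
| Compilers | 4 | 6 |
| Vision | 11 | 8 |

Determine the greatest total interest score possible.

45

Allowing fractional choices, the relaxed optimum would be about 45.8, but courses are indivisible.
Algorithms + Crypto + ML + Compilers: credit hours 5 + 3 + 10 + 4 = 22 ≤ 23, interest score 12 + 11 + 8 + 6 = 37.
Algorithms + Systems + Crypto + Compilers: credit hours 5 + 10 + 3 + 4 = 22 ≤ 23, interest score 12 + 16 + 11 + 6 = 45.
Algorithms + Systems + Crypto: credit hours 5 + 10 + 3 = 18 ≤ 23, interest score 12 + 16 + 11 = 39.
Best is Algorithms, Systems, Crypto, and Compilers with total interest score 45.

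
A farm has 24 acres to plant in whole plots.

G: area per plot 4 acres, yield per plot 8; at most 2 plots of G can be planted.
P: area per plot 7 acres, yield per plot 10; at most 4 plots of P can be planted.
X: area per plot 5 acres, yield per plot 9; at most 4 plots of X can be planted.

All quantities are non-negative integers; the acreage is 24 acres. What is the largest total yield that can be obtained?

44

G has the best ratio (8/4); taking only G gives at most 2×8 = 16 (stopped by the supply cap of 2).
Mixing does better — 1×G and 4×X: area 24 ≤ 24, yield 1·8 + 4·9 = 44.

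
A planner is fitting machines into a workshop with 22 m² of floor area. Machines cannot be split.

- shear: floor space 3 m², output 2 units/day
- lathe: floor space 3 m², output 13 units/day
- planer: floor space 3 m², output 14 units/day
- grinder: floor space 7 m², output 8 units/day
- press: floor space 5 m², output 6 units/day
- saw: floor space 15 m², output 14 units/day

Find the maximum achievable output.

43

lathe + planer + grinder + press: floor space 3 + 3 + 7 + 5 = 18 ≤ 22, output 13 + 14 + 8 + 6 = 41.
lathe + planer + saw: floor space 3 + 3 + 15 = 21 ≤ 22, output 13 + 14 + 14 = 41.
shear + lathe + planer + grinder + press: floor space 3 + 3 + 3 + 7 + 5 = 21 ≤ 22, output 2 + 13 + 14 + 8 + 6 = 43.
Best is shear, lathe, planer, grinder, and press with total output 43.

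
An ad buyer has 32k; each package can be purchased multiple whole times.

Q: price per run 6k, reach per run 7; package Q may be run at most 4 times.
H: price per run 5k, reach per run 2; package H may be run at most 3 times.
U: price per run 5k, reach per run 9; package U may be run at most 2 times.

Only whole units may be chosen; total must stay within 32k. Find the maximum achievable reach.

This is a bounded integer knapsack.
4×Q and 1×U: price 29 ≤ 32, reach 4·7 + 1·9 = 37.
3×Q and 2×U: price 28 ≤ 32, reach 3·7 + 2·9 = 39.
Best is 39.

39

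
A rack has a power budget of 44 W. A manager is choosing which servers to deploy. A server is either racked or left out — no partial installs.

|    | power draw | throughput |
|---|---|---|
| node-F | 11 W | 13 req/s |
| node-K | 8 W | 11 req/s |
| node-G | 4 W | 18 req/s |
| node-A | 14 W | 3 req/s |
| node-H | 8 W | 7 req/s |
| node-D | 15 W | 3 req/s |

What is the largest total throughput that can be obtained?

Allowing fractional choices, the relaxed optimum would be about 51.8, but servers are indivisible.
node-F + node-K + node-G + node-D: power draw 11 + 8 + 4 + 15 = 38 ≤ 44, throughput 13 + 11 + 18 + 3 = 45.
node-F + node-K + node-G + node-A: power draw 11 + 8 + 4 + 14 = 37 ≤ 44, throughput 13 + 11 + 18 + 3 = 45.
node-F + node-K + node-G + node-H: power draw 11 + 8 + 4 + 8 = 31 ≤ 44, throughput 13 + 11 + 18 + 7 = 49.
Best is node-F, node-K, node-G, and node-H with total throughput 49.

49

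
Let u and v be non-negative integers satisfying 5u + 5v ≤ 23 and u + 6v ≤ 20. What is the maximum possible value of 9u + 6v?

36

The continuous relaxation peaks at (4.6, 0) with value 41.40; rounding to a feasible lattice point costs some objective.
(u,v)=(4,0): 5·4+5·0=20≤23, 1·4+6·0=4≤20, objective 36.
(u,v)=(3,1): 5·3+5·1=20≤23, 1·3+6·1=9≤20, objective 33.
Maximum is 36 at (u,v)=(4,0).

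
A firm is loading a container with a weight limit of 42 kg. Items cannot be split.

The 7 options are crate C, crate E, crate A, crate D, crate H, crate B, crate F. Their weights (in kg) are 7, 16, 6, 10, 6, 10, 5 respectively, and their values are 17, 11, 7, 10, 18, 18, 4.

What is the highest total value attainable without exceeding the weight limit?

70

This is a 0-1 knapsack instance.
crate C + crate D + crate H + crate B + crate F: weight 7 + 10 + 6 + 10 + 5 = 38 ≤ 42, value 17 + 10 + 18 + 18 + 4 = 67.
crate C + crate A + crate D + crate H + crate B: weight 7 + 6 + 10 + 6 + 10 = 39 ≤ 42, value 17 + 7 + 10 + 18 + 18 = 70.
Best is crate C, crate A, crate D, crate H, and crate B with total value 70.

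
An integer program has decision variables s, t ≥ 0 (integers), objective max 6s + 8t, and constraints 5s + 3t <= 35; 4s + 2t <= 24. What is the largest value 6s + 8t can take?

88

(s,t)=(0,11): 5·0+3·11=33≤35, 4·0+2·11=22≤24, objective 88.
(s,t)=(1,10): 5·1+3·10=35≤35, 4·1+2·10=24≤24, objective 86.
(s,t)=(0,10): 5·0+3·10=30≤35, 4·0+2·10=20≤24, objective 80.
No feasible integer point exceeds 88.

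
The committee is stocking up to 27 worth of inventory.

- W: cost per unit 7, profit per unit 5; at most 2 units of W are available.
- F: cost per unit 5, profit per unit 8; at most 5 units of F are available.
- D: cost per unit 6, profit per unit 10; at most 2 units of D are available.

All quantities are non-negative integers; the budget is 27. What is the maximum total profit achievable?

44

This is a bounded integer knapsack.
D has the best ratio (10/6); taking only D gives at most 2×10 = 20 (stopped by the supply cap of 2).
Mixing does better — 3×F and 2×D: cost 27 ≤ 27, profit 3·8 + 2·10 = 44.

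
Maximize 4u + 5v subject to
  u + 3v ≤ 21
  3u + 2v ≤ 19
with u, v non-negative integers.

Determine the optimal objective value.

The continuous relaxation peaks at (2.14, 6.29) with value 40.00; rounding to a feasible lattice point costs some objective.
(u,v)=(2,6): 1·2+3·6=20≤21, 3·2+2·6=18≤19, objective 38.
(u,v)=(3,5): 1·3+3·5=18≤21, 3·3+2·5=19≤19, objective 37.
Maximum is 38 at (u,v)=(2,6).

38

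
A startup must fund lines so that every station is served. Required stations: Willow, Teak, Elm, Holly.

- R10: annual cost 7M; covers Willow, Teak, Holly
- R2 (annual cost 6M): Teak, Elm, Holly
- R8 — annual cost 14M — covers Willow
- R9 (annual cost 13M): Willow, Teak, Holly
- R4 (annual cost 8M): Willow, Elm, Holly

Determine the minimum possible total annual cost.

Choose R10 and R2: together they cover Willow, Teak, Elm, Holly — every station.
Total annual cost: 7 + 6 = 13.
No cover costs less than 13.

13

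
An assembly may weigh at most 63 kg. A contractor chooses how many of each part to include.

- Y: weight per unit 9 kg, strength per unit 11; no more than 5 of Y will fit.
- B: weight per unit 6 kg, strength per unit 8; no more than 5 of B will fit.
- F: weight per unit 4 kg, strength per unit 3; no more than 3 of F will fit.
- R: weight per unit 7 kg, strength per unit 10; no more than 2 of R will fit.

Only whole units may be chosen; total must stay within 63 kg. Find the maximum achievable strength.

82

This is a bounded integer knapsack.
2×Y, 5×B, and 2×R: weight 62 ≤ 63, strength 2·11 + 5·8 + 2·10 = 82.
3×Y, 3×B, 1×F, and 2×R: weight 63 ≤ 63, strength 3·11 + 3·8 + 1·3 + 2·10 = 80.
Best is 82.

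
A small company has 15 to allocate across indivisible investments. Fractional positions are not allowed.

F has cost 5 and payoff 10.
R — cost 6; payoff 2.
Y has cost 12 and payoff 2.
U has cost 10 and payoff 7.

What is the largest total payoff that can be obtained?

F: cost 5 ≤ 15, payoff 10.
F + U: cost 5 + 10 = 15 ≤ 15, payoff 10 + 7 = 17.
F + R: cost 5 + 6 = 11 ≤ 15, payoff 10 + 2 = 12.
Best is F and U with total payoff 17.

17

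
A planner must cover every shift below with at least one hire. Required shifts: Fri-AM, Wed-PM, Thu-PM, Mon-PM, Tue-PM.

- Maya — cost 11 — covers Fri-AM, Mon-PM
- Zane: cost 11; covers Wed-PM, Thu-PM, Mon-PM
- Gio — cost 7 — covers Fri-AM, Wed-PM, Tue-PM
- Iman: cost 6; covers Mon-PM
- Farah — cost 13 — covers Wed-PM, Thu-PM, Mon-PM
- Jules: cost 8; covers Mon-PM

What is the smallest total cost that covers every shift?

Choose Zane and Gio: together they cover Fri-AM, Wed-PM, Thu-PM, Mon-PM, Tue-PM — every shift.
Total cost: 11 + 7 = 18.
No cover costs less than 18.

18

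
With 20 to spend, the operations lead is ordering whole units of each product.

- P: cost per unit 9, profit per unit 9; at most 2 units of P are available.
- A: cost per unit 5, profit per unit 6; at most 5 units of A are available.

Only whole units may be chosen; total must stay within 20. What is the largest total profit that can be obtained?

A has the best ratio (6/5); taking only A gives at most 4×6 = 24 (stopped by the cost limit).
Optimal: 4×A: cost 20 ≤ 20, profit 4·6 = 24.

24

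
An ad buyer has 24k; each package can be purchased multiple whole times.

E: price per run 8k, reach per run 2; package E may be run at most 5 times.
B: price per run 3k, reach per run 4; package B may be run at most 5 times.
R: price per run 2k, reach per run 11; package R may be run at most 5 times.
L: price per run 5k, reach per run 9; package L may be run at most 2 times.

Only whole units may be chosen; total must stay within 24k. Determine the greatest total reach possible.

77

R has the best ratio (11/2); taking only R gives at most 5×11 = 55 (stopped by the supply cap of 5).
Mixing does better — 1×B, 5×R, and 2×L: price 23 ≤ 24, reach 1·4 + 5·11 + 2·9 = 77.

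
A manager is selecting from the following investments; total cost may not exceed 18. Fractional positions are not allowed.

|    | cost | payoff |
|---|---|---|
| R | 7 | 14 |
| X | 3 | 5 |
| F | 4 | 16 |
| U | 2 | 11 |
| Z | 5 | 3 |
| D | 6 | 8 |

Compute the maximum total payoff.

46

Allowing fractional choices, the relaxed optimum would be about 48.7, but investments are indivisible.
R + F + U + Z: cost 7 + 4 + 2 + 5 = 18 ≤ 18, payoff 14 + 16 + 11 + 3 = 44.
R + X + F + U: cost 7 + 3 + 4 + 2 = 16 ≤ 18, payoff 14 + 5 + 16 + 11 = 46.
Best is R, X, F, and U with total payoff 46.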